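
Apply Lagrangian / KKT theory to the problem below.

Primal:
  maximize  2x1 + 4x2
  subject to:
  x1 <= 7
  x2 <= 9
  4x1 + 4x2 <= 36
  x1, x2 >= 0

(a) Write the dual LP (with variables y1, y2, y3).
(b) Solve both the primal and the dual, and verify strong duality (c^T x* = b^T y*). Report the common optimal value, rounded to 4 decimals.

The standard primal-dual pair for 'max c^T x s.t. A x <= b, x >= 0' is:
  Dual:  min b^T y  s.t.  A^T y >= c,  y >= 0.

So the dual LP is:
  minimize  7y1 + 9y2 + 36y3
  subject to:
    y1 + 4y3 >= 2
    y2 + 4y3 >= 4
    y1, y2, y3 >= 0

Solving the primal: x* = (0, 9).
  primal value c^T x* = 36.
Solving the dual: y* = (0, 0, 1).
  dual value b^T y* = 36.
Strong duality: c^T x* = b^T y*. Confirmed.

36


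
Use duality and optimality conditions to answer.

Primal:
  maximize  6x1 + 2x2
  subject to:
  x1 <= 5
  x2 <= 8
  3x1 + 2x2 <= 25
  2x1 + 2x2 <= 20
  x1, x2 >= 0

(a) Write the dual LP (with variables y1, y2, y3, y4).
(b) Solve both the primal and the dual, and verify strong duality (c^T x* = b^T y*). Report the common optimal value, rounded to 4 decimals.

The standard primal-dual pair for 'max c^T x s.t. A x <= b, x >= 0' is:
  Dual:  min b^T y  s.t.  A^T y >= c,  y >= 0.

So the dual LP is:
  minimize  5y1 + 8y2 + 25y3 + 20y4
  subject to:
    y1 + 3y3 + 2y4 >= 6
    y2 + 2y3 + 2y4 >= 2
    y1, y2, y3, y4 >= 0

Solving the primal: x* = (5, 5).
  primal value c^T x* = 40.
Solving the dual: y* = (4, 0, 0, 1).
  dual value b^T y* = 40.
Strong duality: c^T x* = b^T y*. Confirmed.

40


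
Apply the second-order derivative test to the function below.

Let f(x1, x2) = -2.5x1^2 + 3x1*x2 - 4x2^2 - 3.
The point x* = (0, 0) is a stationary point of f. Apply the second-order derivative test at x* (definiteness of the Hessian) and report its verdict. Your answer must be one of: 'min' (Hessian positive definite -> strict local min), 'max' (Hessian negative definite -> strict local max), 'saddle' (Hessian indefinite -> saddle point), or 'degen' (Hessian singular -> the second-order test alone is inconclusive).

Compute the Hessian H = grad^2 f:
  H = [[-5, 3], [3, -8]]
Verify stationarity: grad f(x*) = H x* + g = (0, 0).
Eigenvalues of H: -9.8541, -3.1459.
Both eigenvalues < 0, so H is negative definite -> x* is a strict local max.

max


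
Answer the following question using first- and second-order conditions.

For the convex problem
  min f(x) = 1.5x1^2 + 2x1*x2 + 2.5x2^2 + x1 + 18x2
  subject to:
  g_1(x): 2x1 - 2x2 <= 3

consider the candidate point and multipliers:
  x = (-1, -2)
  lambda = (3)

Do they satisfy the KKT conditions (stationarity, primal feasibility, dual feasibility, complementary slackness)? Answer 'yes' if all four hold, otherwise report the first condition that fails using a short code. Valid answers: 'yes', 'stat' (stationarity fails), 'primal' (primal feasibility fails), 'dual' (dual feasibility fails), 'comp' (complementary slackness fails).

Gradient of f: grad f(x) = Q x + c = (-6, 6)
Constraint values g_i(x) = a_i^T x - b_i:
  g_1((-1, -2)) = -1
Stationarity residual: grad f(x) + sum_i lambda_i a_i = (0, 0)
  -> stationarity OK
Primal feasibility (all g_i <= 0): OK
Dual feasibility (all lambda_i >= 0): OK
Complementary slackness (lambda_i * g_i(x) = 0 for all i): FAILS

Verdict: the first failing condition is complementary_slackness -> comp.

comp


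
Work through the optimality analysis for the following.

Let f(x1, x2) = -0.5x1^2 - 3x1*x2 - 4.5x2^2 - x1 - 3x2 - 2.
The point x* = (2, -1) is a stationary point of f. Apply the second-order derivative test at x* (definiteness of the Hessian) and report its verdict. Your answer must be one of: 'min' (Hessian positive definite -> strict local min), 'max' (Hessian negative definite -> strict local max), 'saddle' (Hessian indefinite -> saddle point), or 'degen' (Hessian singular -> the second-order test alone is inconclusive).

Compute the Hessian H = grad^2 f:
  H = [[-1, -3], [-3, -9]]
Verify stationarity: grad f(x*) = H x* + g = (0, 0).
Eigenvalues of H: -10, 0.
H has a zero eigenvalue (singular; negative semidefinite but not definite), so H is neither positive definite, negative definite, nor indefinite. The second-order test alone is inconclusive -> degen.
(Indeed, f is constant along the null direction of H through x*, so x* is not a strict local extremum.)

degen


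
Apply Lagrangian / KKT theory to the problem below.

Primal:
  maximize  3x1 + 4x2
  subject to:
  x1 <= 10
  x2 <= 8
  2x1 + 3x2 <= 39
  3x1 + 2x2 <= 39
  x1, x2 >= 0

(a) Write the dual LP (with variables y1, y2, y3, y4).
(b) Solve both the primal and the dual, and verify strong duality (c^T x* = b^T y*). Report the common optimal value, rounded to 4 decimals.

The standard primal-dual pair for 'max c^T x s.t. A x <= b, x >= 0' is:
  Dual:  min b^T y  s.t.  A^T y >= c,  y >= 0.

So the dual LP is:
  minimize  10y1 + 8y2 + 39y3 + 39y4
  subject to:
    y1 + 2y3 + 3y4 >= 3
    y2 + 3y3 + 2y4 >= 4
    y1, y2, y3, y4 >= 0

Solving the primal: x* = (7.8, 7.8).
  primal value c^T x* = 54.6.
Solving the dual: y* = (0, 0, 1.2, 0.2).
  dual value b^T y* = 54.6.
Strong duality: c^T x* = b^T y*. Confirmed.

54.6


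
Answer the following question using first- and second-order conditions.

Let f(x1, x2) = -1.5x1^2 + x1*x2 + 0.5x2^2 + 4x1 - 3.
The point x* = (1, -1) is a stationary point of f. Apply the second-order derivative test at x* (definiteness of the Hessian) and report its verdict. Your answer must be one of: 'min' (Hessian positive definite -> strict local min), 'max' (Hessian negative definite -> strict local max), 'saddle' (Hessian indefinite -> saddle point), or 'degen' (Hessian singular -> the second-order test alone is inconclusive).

Compute the Hessian H = grad^2 f:
  H = [[-3, 1], [1, 1]]
Verify stationarity: grad f(x*) = H x* + g = (0, 0).
Eigenvalues of H: -3.2361, 1.2361.
Eigenvalues have mixed signs, so H is indefinite -> x* is a saddle point.

saddle


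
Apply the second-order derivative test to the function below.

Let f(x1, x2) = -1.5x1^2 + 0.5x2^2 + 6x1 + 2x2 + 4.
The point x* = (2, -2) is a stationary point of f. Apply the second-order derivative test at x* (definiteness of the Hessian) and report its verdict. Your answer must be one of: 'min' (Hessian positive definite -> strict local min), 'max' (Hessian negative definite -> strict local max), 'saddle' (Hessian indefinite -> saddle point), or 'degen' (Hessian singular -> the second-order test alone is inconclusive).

Compute the Hessian H = grad^2 f:
  H = [[-3, 0], [0, 1]]
Verify stationarity: grad f(x*) = H x* + g = (0, 0).
Eigenvalues of H: -3, 1.
Eigenvalues have mixed signs, so H is indefinite -> x* is a saddle point.

saddle


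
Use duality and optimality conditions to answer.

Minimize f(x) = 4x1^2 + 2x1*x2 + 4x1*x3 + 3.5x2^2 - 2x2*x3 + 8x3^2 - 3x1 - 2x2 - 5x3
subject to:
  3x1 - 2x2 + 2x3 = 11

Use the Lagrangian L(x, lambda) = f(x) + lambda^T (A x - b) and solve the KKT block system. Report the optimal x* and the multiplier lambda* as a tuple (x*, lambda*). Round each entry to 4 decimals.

Form the Lagrangian:
  L(x, lambda) = (1/2) x^T Q x + c^T x + lambda^T (A x - b)
Stationarity (grad_x L = 0): Q x + c + A^T lambda = 0.
Primal feasibility: A x = b.

This gives the KKT block system:
  [ Q   A^T ] [ x     ]   [-c ]
  [ A    0  ] [ lambda ] = [ b ]

Solving the linear system:
  x*      = (2.4922, -1.7167, 0.045)
  lambda* = (-4.5614)
  f(x*)   = 22.9533

x* = (2.4922, -1.7167, 0.045), lambda* = (-4.5614)


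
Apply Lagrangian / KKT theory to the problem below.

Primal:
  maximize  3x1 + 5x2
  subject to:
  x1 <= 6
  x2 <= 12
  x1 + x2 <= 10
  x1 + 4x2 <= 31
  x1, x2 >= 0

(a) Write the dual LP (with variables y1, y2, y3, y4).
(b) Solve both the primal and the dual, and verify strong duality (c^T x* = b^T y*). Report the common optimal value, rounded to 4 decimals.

The standard primal-dual pair for 'max c^T x s.t. A x <= b, x >= 0' is:
  Dual:  min b^T y  s.t.  A^T y >= c,  y >= 0.

So the dual LP is:
  minimize  6y1 + 12y2 + 10y3 + 31y4
  subject to:
    y1 + y3 + y4 >= 3
    y2 + y3 + 4y4 >= 5
    y1, y2, y3, y4 >= 0

Solving the primal: x* = (3, 7).
  primal value c^T x* = 44.
Solving the dual: y* = (0, 0, 2.3333, 0.6667).
  dual value b^T y* = 44.
Strong duality: c^T x* = b^T y*. Confirmed.

44


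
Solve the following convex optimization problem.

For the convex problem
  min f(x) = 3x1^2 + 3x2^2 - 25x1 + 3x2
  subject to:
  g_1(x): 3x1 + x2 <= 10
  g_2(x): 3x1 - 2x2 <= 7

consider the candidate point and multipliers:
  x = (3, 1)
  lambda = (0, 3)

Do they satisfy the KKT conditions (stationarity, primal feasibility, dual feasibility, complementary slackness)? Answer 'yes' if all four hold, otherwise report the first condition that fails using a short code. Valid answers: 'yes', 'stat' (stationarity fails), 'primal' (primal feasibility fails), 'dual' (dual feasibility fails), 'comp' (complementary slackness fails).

Gradient of f: grad f(x) = Q x + c = (-7, 9)
Constraint values g_i(x) = a_i^T x - b_i:
  g_1((3, 1)) = 0
  g_2((3, 1)) = 0
Stationarity residual: grad f(x) + sum_i lambda_i a_i = (2, 3)
  -> stationarity FAILS
Primal feasibility (all g_i <= 0): OK
Dual feasibility (all lambda_i >= 0): OK
Complementary slackness (lambda_i * g_i(x) = 0 for all i): OK

Verdict: the first failing condition is stationarity -> stat.

stat


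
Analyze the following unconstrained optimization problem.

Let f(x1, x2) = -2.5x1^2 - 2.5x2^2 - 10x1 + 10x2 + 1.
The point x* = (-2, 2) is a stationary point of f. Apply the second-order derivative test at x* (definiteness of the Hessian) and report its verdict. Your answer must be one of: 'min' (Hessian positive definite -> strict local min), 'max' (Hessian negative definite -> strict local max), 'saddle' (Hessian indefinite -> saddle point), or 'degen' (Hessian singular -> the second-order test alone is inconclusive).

Compute the Hessian H = grad^2 f:
  H = [[-5, 0], [0, -5]]
Verify stationarity: grad f(x*) = H x* + g = (0, 0).
Eigenvalues of H: -5, -5.
Both eigenvalues < 0, so H is negative definite -> x* is a strict local max.

max


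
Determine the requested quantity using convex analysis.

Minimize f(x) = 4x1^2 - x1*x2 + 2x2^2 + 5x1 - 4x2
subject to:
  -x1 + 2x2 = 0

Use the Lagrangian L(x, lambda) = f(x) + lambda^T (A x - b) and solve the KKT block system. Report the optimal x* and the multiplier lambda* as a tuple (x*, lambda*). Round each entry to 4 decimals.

Form the Lagrangian:
  L(x, lambda) = (1/2) x^T Q x + c^T x + lambda^T (A x - b)
Stationarity (grad_x L = 0): Q x + c + A^T lambda = 0.
Primal feasibility: A x = b.

This gives the KKT block system:
  [ Q   A^T ] [ x     ]   [-c ]
  [ A    0  ] [ lambda ] = [ b ]

Solving the linear system:
  x*      = (-0.375, -0.1875)
  lambda* = (2.1875)
  f(x*)   = -0.5625

x* = (-0.375, -0.1875), lambda* = (2.1875)


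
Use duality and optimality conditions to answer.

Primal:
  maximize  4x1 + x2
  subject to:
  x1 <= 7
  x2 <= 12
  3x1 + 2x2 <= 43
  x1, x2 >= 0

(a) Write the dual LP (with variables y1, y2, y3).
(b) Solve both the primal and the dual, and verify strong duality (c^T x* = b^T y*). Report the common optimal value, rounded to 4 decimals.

The standard primal-dual pair for 'max c^T x s.t. A x <= b, x >= 0' is:
  Dual:  min b^T y  s.t.  A^T y >= c,  y >= 0.

So the dual LP is:
  minimize  7y1 + 12y2 + 43y3
  subject to:
    y1 + 3y3 >= 4
    y2 + 2y3 >= 1
    y1, y2, y3 >= 0

Solving the primal: x* = (7, 11).
  primal value c^T x* = 39.
Solving the dual: y* = (2.5, 0, 0.5).
  dual value b^T y* = 39.
Strong duality: c^T x* = b^T y*. Confirmed.

39


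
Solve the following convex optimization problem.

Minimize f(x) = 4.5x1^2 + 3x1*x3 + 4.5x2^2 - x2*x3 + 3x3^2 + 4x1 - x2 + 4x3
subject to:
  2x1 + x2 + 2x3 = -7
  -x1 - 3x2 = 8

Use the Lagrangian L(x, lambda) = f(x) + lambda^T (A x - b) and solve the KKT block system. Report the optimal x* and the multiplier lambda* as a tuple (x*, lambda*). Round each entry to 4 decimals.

Form the Lagrangian:
  L(x, lambda) = (1/2) x^T Q x + c^T x + lambda^T (A x - b)
Stationarity (grad_x L = 0): Q x + c + A^T lambda = 0.
Primal feasibility: A x = b.

This gives the KKT block system:
  [ Q   A^T ] [ x     ]   [-c ]
  [ A    0  ] [ lambda ] = [ b ]

Solving the linear system:
  x*      = (-1.2065, -2.2645, -1.1613)
  lambda* = (2.1613, -6.0194)
  f(x*)   = 28.0387

x* = (-1.2065, -2.2645, -1.1613), lambda* = (2.1613, -6.0194)


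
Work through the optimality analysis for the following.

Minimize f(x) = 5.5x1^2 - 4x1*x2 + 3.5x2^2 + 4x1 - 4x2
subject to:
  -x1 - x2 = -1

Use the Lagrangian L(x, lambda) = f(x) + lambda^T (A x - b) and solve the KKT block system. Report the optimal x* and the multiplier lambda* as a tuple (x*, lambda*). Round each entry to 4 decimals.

Form the Lagrangian:
  L(x, lambda) = (1/2) x^T Q x + c^T x + lambda^T (A x - b)
Stationarity (grad_x L = 0): Q x + c + A^T lambda = 0.
Primal feasibility: A x = b.

This gives the KKT block system:
  [ Q   A^T ] [ x     ]   [-c ]
  [ A    0  ] [ lambda ] = [ b ]

Solving the linear system:
  x*      = (0.1154, 0.8846)
  lambda* = (1.7308)
  f(x*)   = -0.6731

x* = (0.1154, 0.8846), lambda* = (1.7308)


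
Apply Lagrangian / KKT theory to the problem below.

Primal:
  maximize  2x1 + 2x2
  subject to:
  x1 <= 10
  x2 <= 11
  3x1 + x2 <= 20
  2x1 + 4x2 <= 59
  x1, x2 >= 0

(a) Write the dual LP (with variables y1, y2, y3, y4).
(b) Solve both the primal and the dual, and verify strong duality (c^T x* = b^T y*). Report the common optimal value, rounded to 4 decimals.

The standard primal-dual pair for 'max c^T x s.t. A x <= b, x >= 0' is:
  Dual:  min b^T y  s.t.  A^T y >= c,  y >= 0.

So the dual LP is:
  minimize  10y1 + 11y2 + 20y3 + 59y4
  subject to:
    y1 + 3y3 + 2y4 >= 2
    y2 + y3 + 4y4 >= 2
    y1, y2, y3, y4 >= 0

Solving the primal: x* = (3, 11).
  primal value c^T x* = 28.
Solving the dual: y* = (0, 1.3333, 0.6667, 0).
  dual value b^T y* = 28.
Strong duality: c^T x* = b^T y*. Confirmed.

28


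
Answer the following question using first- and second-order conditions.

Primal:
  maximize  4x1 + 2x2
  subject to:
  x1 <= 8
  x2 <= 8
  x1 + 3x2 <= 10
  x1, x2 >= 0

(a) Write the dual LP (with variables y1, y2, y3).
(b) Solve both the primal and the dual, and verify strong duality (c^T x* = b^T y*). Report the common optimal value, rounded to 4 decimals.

The standard primal-dual pair for 'max c^T x s.t. A x <= b, x >= 0' is:
  Dual:  min b^T y  s.t.  A^T y >= c,  y >= 0.

So the dual LP is:
  minimize  8y1 + 8y2 + 10y3
  subject to:
    y1 + y3 >= 4
    y2 + 3y3 >= 2
    y1, y2, y3 >= 0

Solving the primal: x* = (8, 0.6667).
  primal value c^T x* = 33.3333.
Solving the dual: y* = (3.3333, 0, 0.6667).
  dual value b^T y* = 33.3333.
Strong duality: c^T x* = b^T y*. Confirmed.

33.3333


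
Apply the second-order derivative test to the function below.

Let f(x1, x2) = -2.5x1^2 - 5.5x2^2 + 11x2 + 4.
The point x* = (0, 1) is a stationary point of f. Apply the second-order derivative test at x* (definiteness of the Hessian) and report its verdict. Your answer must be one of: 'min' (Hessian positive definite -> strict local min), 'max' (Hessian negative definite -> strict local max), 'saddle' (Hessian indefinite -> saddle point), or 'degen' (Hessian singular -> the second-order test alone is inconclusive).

Compute the Hessian H = grad^2 f:
  H = [[-5, 0], [0, -11]]
Verify stationarity: grad f(x*) = H x* + g = (0, 0).
Eigenvalues of H: -11, -5.
Both eigenvalues < 0, so H is negative definite -> x* is a strict local max.

max


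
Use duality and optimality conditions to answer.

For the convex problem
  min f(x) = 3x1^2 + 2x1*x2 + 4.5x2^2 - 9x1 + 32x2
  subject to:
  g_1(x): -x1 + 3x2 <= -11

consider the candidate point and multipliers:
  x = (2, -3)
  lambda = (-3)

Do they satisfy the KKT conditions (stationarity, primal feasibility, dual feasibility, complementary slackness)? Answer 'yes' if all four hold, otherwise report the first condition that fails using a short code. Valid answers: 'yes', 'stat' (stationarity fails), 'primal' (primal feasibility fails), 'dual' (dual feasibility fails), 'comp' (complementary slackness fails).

Gradient of f: grad f(x) = Q x + c = (-3, 9)
Constraint values g_i(x) = a_i^T x - b_i:
  g_1((2, -3)) = 0
Stationarity residual: grad f(x) + sum_i lambda_i a_i = (0, 0)
  -> stationarity OK
Primal feasibility (all g_i <= 0): OK
Dual feasibility (all lambda_i >= 0): FAILS
Complementary slackness (lambda_i * g_i(x) = 0 for all i): OK

Verdict: the first failing condition is dual_feasibility -> dual.

dual


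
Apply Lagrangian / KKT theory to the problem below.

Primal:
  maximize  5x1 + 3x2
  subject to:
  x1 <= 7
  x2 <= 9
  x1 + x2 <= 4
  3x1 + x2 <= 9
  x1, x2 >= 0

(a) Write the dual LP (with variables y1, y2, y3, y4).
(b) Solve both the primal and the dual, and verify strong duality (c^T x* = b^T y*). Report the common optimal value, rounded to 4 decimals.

The standard primal-dual pair for 'max c^T x s.t. A x <= b, x >= 0' is:
  Dual:  min b^T y  s.t.  A^T y >= c,  y >= 0.

So the dual LP is:
  minimize  7y1 + 9y2 + 4y3 + 9y4
  subject to:
    y1 + y3 + 3y4 >= 5
    y2 + y3 + y4 >= 3
    y1, y2, y3, y4 >= 0

Solving the primal: x* = (2.5, 1.5).
  primal value c^T x* = 17.
Solving the dual: y* = (0, 0, 2, 1).
  dual value b^T y* = 17.
Strong duality: c^T x* = b^T y*. Confirmed.

17


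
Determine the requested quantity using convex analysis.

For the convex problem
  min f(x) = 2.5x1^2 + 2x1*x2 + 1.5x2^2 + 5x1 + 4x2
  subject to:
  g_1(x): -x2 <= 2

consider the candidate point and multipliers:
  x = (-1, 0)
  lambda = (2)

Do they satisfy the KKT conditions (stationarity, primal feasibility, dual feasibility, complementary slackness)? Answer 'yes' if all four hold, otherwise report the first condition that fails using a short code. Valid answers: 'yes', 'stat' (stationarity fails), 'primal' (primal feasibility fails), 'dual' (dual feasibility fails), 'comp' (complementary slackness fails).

Gradient of f: grad f(x) = Q x + c = (0, 2)
Constraint values g_i(x) = a_i^T x - b_i:
  g_1((-1, 0)) = -2
Stationarity residual: grad f(x) + sum_i lambda_i a_i = (0, 0)
  -> stationarity OK
Primal feasibility (all g_i <= 0): OK
Dual feasibility (all lambda_i >= 0): OK
Complementary slackness (lambda_i * g_i(x) = 0 for all i): FAILS

Verdict: the first failing condition is complementary_slackness -> comp.

comp


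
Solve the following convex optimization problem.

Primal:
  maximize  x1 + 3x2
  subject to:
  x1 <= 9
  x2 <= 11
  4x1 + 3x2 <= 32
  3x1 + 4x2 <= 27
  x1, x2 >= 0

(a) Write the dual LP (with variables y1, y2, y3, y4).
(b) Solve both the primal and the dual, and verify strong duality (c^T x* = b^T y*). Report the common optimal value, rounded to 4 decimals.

The standard primal-dual pair for 'max c^T x s.t. A x <= b, x >= 0' is:
  Dual:  min b^T y  s.t.  A^T y >= c,  y >= 0.

So the dual LP is:
  minimize  9y1 + 11y2 + 32y3 + 27y4
  subject to:
    y1 + 4y3 + 3y4 >= 1
    y2 + 3y3 + 4y4 >= 3
    y1, y2, y3, y4 >= 0

Solving the primal: x* = (0, 6.75).
  primal value c^T x* = 20.25.
Solving the dual: y* = (0, 0, 0, 0.75).
  dual value b^T y* = 20.25.
Strong duality: c^T x* = b^T y*. Confirmed.

20.25


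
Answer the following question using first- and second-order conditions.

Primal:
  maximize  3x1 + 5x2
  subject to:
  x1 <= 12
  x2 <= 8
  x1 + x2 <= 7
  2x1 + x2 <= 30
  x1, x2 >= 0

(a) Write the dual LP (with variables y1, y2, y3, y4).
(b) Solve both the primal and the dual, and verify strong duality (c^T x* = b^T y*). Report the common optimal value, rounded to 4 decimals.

The standard primal-dual pair for 'max c^T x s.t. A x <= b, x >= 0' is:
  Dual:  min b^T y  s.t.  A^T y >= c,  y >= 0.

So the dual LP is:
  minimize  12y1 + 8y2 + 7y3 + 30y4
  subject to:
    y1 + y3 + 2y4 >= 3
    y2 + y3 + y4 >= 5
    y1, y2, y3, y4 >= 0

Solving the primal: x* = (0, 7).
  primal value c^T x* = 35.
Solving the dual: y* = (0, 0, 5, 0).
  dual value b^T y* = 35.
Strong duality: c^T x* = b^T y*. Confirmed.

35


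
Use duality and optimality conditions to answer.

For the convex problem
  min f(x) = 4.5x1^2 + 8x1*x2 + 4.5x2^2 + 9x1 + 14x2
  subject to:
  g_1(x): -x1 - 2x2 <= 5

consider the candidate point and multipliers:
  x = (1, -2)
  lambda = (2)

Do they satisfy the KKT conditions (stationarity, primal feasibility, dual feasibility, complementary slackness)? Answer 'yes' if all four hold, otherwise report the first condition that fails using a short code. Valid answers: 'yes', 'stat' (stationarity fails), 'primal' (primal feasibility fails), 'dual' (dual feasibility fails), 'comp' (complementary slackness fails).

Gradient of f: grad f(x) = Q x + c = (2, 4)
Constraint values g_i(x) = a_i^T x - b_i:
  g_1((1, -2)) = -2
Stationarity residual: grad f(x) + sum_i lambda_i a_i = (0, 0)
  -> stationarity OK
Primal feasibility (all g_i <= 0): OK
Dual feasibility (all lambda_i >= 0): OK
Complementary slackness (lambda_i * g_i(x) = 0 for all i): FAILS

Verdict: the first failing condition is complementary_slackness -> comp.

comp


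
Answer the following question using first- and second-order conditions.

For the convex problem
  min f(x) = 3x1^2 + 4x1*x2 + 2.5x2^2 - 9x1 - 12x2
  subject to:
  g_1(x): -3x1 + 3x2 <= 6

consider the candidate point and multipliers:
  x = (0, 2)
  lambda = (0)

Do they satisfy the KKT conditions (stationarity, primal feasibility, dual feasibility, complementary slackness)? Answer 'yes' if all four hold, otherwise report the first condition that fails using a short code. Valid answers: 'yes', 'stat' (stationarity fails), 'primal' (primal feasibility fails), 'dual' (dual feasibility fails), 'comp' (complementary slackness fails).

Gradient of f: grad f(x) = Q x + c = (-1, -2)
Constraint values g_i(x) = a_i^T x - b_i:
  g_1((0, 2)) = 0
Stationarity residual: grad f(x) + sum_i lambda_i a_i = (-1, -2)
  -> stationarity FAILS
Primal feasibility (all g_i <= 0): OK
Dual feasibility (all lambda_i >= 0): OK
Complementary slackness (lambda_i * g_i(x) = 0 for all i): OK

Verdict: the first failing condition is stationarity -> stat.

stat


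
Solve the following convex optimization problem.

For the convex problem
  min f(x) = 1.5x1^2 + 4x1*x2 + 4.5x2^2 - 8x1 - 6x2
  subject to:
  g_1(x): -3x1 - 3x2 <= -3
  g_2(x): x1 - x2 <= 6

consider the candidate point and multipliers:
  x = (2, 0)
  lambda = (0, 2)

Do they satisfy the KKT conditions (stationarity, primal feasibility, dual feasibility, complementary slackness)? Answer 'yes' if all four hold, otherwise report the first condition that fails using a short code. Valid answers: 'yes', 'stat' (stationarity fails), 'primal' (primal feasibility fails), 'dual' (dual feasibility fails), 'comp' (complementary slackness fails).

Gradient of f: grad f(x) = Q x + c = (-2, 2)
Constraint values g_i(x) = a_i^T x - b_i:
  g_1((2, 0)) = -3
  g_2((2, 0)) = -4
Stationarity residual: grad f(x) + sum_i lambda_i a_i = (0, 0)
  -> stationarity OK
Primal feasibility (all g_i <= 0): OK
Dual feasibility (all lambda_i >= 0): OK
Complementary slackness (lambda_i * g_i(x) = 0 for all i): FAILS

Verdict: the first failing condition is complementary_slackness -> comp.

comp


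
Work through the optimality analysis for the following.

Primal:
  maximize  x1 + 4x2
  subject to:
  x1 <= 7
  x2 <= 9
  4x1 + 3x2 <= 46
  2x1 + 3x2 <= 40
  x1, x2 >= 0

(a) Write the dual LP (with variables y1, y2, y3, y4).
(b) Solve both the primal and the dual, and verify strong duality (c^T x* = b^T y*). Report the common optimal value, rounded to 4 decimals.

The standard primal-dual pair for 'max c^T x s.t. A x <= b, x >= 0' is:
  Dual:  min b^T y  s.t.  A^T y >= c,  y >= 0.

So the dual LP is:
  minimize  7y1 + 9y2 + 46y3 + 40y4
  subject to:
    y1 + 4y3 + 2y4 >= 1
    y2 + 3y3 + 3y4 >= 4
    y1, y2, y3, y4 >= 0

Solving the primal: x* = (4.75, 9).
  primal value c^T x* = 40.75.
Solving the dual: y* = (0, 3.25, 0.25, 0).
  dual value b^T y* = 40.75.
Strong duality: c^T x* = b^T y*. Confirmed.

40.75


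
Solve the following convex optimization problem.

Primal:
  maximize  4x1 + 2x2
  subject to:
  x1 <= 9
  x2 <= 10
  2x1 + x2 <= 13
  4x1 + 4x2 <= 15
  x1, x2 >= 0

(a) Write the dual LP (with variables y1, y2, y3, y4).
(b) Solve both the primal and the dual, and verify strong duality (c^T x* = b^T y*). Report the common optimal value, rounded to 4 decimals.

The standard primal-dual pair for 'max c^T x s.t. A x <= b, x >= 0' is:
  Dual:  min b^T y  s.t.  A^T y >= c,  y >= 0.

So the dual LP is:
  minimize  9y1 + 10y2 + 13y3 + 15y4
  subject to:
    y1 + 2y3 + 4y4 >= 4
    y2 + y3 + 4y4 >= 2
    y1, y2, y3, y4 >= 0

Solving the primal: x* = (3.75, 0).
  primal value c^T x* = 15.
Solving the dual: y* = (0, 0, 0, 1).
  dual value b^T y* = 15.
Strong duality: c^T x* = b^T y*. Confirmed.

15


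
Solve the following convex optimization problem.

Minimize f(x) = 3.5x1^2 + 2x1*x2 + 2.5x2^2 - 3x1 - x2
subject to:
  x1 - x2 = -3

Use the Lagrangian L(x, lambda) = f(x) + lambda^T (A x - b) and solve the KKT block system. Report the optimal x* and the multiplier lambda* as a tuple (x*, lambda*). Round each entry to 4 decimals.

Form the Lagrangian:
  L(x, lambda) = (1/2) x^T Q x + c^T x + lambda^T (A x - b)
Stationarity (grad_x L = 0): Q x + c + A^T lambda = 0.
Primal feasibility: A x = b.

This gives the KKT block system:
  [ Q   A^T ] [ x     ]   [-c ]
  [ A    0  ] [ lambda ] = [ b ]

Solving the linear system:
  x*      = (-1.0625, 1.9375)
  lambda* = (6.5625)
  f(x*)   = 10.4687

x* = (-1.0625, 1.9375), lambda* = (6.5625)


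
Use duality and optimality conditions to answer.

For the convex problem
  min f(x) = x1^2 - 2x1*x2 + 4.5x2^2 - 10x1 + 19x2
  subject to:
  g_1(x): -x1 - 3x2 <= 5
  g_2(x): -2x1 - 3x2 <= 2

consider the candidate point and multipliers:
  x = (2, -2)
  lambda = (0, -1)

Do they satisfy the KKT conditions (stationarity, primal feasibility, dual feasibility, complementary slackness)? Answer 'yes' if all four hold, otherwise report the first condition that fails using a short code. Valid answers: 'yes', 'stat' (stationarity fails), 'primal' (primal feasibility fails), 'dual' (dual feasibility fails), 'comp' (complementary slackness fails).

Gradient of f: grad f(x) = Q x + c = (-2, -3)
Constraint values g_i(x) = a_i^T x - b_i:
  g_1((2, -2)) = -1
  g_2((2, -2)) = 0
Stationarity residual: grad f(x) + sum_i lambda_i a_i = (0, 0)
  -> stationarity OK
Primal feasibility (all g_i <= 0): OK
Dual feasibility (all lambda_i >= 0): FAILS
Complementary slackness (lambda_i * g_i(x) = 0 for all i): OK

Verdict: the first failing condition is dual_feasibility -> dual.

dual


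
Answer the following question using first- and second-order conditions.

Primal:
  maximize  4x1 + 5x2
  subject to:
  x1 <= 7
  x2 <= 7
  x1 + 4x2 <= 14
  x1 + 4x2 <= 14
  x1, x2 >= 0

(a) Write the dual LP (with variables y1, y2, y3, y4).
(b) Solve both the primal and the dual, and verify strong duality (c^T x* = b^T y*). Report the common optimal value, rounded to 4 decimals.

The standard primal-dual pair for 'max c^T x s.t. A x <= b, x >= 0' is:
  Dual:  min b^T y  s.t.  A^T y >= c,  y >= 0.

So the dual LP is:
  minimize  7y1 + 7y2 + 14y3 + 14y4
  subject to:
    y1 + y3 + y4 >= 4
    y2 + 4y3 + 4y4 >= 5
    y1, y2, y3, y4 >= 0

Solving the primal: x* = (7, 1.75).
  primal value c^T x* = 36.75.
Solving the dual: y* = (2.75, 0, 1.25, 0).
  dual value b^T y* = 36.75.
Strong duality: c^T x* = b^T y*. Confirmed.

36.75


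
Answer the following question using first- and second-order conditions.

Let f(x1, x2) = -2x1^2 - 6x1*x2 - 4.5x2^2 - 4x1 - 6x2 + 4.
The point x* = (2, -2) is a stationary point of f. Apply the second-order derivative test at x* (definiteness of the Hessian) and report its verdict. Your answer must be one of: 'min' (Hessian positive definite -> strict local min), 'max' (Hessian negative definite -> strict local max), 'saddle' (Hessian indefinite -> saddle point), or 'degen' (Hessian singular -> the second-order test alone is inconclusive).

Compute the Hessian H = grad^2 f:
  H = [[-4, -6], [-6, -9]]
Verify stationarity: grad f(x*) = H x* + g = (0, 0).
Eigenvalues of H: -13, 0.
H has a zero eigenvalue (singular; negative semidefinite but not definite), so H is neither positive definite, negative definite, nor indefinite. The second-order test alone is inconclusive -> degen.
(Indeed, f is constant along the null direction of H through x*, so x* is not a strict local extremum.)

degen


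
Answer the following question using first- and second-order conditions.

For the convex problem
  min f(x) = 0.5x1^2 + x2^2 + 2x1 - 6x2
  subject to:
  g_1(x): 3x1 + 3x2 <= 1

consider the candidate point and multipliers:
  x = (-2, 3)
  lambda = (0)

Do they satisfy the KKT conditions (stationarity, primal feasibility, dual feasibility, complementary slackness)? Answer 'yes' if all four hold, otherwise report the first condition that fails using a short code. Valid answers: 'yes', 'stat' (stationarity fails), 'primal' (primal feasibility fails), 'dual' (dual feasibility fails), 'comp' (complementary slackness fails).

Gradient of f: grad f(x) = Q x + c = (0, 0)
Constraint values g_i(x) = a_i^T x - b_i:
  g_1((-2, 3)) = 2
Stationarity residual: grad f(x) + sum_i lambda_i a_i = (0, 0)
  -> stationarity OK
Primal feasibility (all g_i <= 0): FAILS
Dual feasibility (all lambda_i >= 0): OK
Complementary slackness (lambda_i * g_i(x) = 0 for all i): OK

Verdict: the first failing condition is primal_feasibility -> primal.

primal


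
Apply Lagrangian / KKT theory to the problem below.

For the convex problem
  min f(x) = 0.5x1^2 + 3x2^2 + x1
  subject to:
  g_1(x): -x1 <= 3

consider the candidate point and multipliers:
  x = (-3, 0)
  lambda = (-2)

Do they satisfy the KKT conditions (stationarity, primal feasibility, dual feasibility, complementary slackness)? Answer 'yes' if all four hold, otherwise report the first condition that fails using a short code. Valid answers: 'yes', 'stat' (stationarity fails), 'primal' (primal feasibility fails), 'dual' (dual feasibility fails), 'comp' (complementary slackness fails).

Gradient of f: grad f(x) = Q x + c = (-2, 0)
Constraint values g_i(x) = a_i^T x - b_i:
  g_1((-3, 0)) = 0
Stationarity residual: grad f(x) + sum_i lambda_i a_i = (0, 0)
  -> stationarity OK
Primal feasibility (all g_i <= 0): OK
Dual feasibility (all lambda_i >= 0): FAILS
Complementary slackness (lambda_i * g_i(x) = 0 for all i): OK

Verdict: the first failing condition is dual_feasibility -> dual.

dual


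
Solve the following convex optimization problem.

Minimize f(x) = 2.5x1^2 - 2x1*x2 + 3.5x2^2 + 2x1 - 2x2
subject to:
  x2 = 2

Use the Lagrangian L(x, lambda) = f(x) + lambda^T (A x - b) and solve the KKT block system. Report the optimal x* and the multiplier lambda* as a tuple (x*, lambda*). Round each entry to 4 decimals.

Form the Lagrangian:
  L(x, lambda) = (1/2) x^T Q x + c^T x + lambda^T (A x - b)
Stationarity (grad_x L = 0): Q x + c + A^T lambda = 0.
Primal feasibility: A x = b.

This gives the KKT block system:
  [ Q   A^T ] [ x     ]   [-c ]
  [ A    0  ] [ lambda ] = [ b ]

Solving the linear system:
  x*      = (0.4, 2)
  lambda* = (-11.2)
  f(x*)   = 9.6

x* = (0.4, 2), lambda* = (-11.2)


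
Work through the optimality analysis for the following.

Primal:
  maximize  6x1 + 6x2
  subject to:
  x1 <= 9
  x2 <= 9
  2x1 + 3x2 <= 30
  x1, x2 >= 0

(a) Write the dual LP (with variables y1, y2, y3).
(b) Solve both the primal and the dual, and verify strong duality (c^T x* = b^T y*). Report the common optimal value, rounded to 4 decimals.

The standard primal-dual pair for 'max c^T x s.t. A x <= b, x >= 0' is:
  Dual:  min b^T y  s.t.  A^T y >= c,  y >= 0.

So the dual LP is:
  minimize  9y1 + 9y2 + 30y3
  subject to:
    y1 + 2y3 >= 6
    y2 + 3y3 >= 6
    y1, y2, y3 >= 0

Solving the primal: x* = (9, 4).
  primal value c^T x* = 78.
Solving the dual: y* = (2, 0, 2).
  dual value b^T y* = 78.
Strong duality: c^T x* = b^T y*. Confirmed.

78


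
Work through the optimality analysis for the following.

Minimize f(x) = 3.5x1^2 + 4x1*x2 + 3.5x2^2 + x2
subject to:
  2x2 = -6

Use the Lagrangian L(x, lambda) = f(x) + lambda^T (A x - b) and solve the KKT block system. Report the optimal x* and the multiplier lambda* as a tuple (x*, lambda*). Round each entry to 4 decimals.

Form the Lagrangian:
  L(x, lambda) = (1/2) x^T Q x + c^T x + lambda^T (A x - b)
Stationarity (grad_x L = 0): Q x + c + A^T lambda = 0.
Primal feasibility: A x = b.

This gives the KKT block system:
  [ Q   A^T ] [ x     ]   [-c ]
  [ A    0  ] [ lambda ] = [ b ]

Solving the linear system:
  x*      = (1.7143, -3)
  lambda* = (6.5714)
  f(x*)   = 18.2143

x* = (1.7143, -3), lambda* = (6.5714)


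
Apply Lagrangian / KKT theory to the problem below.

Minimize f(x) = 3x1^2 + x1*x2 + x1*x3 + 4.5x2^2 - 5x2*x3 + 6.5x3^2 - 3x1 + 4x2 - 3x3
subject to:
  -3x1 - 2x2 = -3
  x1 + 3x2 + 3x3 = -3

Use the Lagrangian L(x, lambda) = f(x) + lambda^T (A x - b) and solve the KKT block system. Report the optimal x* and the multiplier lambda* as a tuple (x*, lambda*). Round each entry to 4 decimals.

Form the Lagrangian:
  L(x, lambda) = (1/2) x^T Q x + c^T x + lambda^T (A x - b)
Stationarity (grad_x L = 0): Q x + c + A^T lambda = 0.
Primal feasibility: A x = b.

This gives the KKT block system:
  [ Q   A^T ] [ x     ]   [-c ]
  [ A    0  ] [ lambda ] = [ b ]

Solving the linear system:
  x*      = (1.6316, -0.9474, -0.5964)
  lambda* = (2.2358, 1.4616)
  f(x*)   = 2.0985

x* = (1.6316, -0.9474, -0.5964), lambda* = (2.2358, 1.4616)


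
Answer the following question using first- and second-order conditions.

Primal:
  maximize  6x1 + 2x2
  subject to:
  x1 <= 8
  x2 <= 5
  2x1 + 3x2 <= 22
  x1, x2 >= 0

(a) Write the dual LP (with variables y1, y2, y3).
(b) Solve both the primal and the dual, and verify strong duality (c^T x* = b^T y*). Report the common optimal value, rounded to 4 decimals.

The standard primal-dual pair for 'max c^T x s.t. A x <= b, x >= 0' is:
  Dual:  min b^T y  s.t.  A^T y >= c,  y >= 0.

So the dual LP is:
  minimize  8y1 + 5y2 + 22y3
  subject to:
    y1 + 2y3 >= 6
    y2 + 3y3 >= 2
    y1, y2, y3 >= 0

Solving the primal: x* = (8, 2).
  primal value c^T x* = 52.
Solving the dual: y* = (4.6667, 0, 0.6667).
  dual value b^T y* = 52.
Strong duality: c^T x* = b^T y*. Confirmed.

52


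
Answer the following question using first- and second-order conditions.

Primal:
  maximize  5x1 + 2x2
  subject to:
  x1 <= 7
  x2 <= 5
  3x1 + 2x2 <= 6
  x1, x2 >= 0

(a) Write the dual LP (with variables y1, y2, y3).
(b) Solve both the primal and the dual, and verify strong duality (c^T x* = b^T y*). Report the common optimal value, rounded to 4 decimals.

The standard primal-dual pair for 'max c^T x s.t. A x <= b, x >= 0' is:
  Dual:  min b^T y  s.t.  A^T y >= c,  y >= 0.

So the dual LP is:
  minimize  7y1 + 5y2 + 6y3
  subject to:
    y1 + 3y3 >= 5
    y2 + 2y3 >= 2
    y1, y2, y3 >= 0

Solving the primal: x* = (2, 0).
  primal value c^T x* = 10.
Solving the dual: y* = (0, 0, 1.6667).
  dual value b^T y* = 10.
Strong duality: c^T x* = b^T y*. Confirmed.

10


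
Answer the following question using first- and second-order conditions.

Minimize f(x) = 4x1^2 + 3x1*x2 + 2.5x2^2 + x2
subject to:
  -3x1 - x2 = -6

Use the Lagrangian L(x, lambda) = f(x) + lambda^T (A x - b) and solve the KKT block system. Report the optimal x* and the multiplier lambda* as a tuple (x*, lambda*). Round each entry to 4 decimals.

Form the Lagrangian:
  L(x, lambda) = (1/2) x^T Q x + c^T x + lambda^T (A x - b)
Stationarity (grad_x L = 0): Q x + c + A^T lambda = 0.
Primal feasibility: A x = b.

This gives the KKT block system:
  [ Q   A^T ] [ x     ]   [-c ]
  [ A    0  ] [ lambda ] = [ b ]

Solving the linear system:
  x*      = (2.1429, -0.4286)
  lambda* = (5.2857)
  f(x*)   = 15.6429

x* = (2.1429, -0.4286), lambda* = (5.2857)


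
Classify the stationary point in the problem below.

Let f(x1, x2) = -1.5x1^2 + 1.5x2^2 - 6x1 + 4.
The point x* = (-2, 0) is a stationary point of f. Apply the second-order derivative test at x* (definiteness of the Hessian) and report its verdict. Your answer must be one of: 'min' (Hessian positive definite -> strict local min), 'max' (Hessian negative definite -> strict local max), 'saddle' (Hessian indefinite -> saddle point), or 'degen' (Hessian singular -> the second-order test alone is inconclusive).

Compute the Hessian H = grad^2 f:
  H = [[-3, 0], [0, 3]]
Verify stationarity: grad f(x*) = H x* + g = (0, 0).
Eigenvalues of H: -3, 3.
Eigenvalues have mixed signs, so H is indefinite -> x* is a saddle point.

saddle


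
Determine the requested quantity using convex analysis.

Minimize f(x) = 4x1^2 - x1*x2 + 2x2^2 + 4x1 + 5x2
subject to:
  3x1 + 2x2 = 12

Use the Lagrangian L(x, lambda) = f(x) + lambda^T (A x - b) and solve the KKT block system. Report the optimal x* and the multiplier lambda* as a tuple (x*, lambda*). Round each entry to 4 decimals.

Form the Lagrangian:
  L(x, lambda) = (1/2) x^T Q x + c^T x + lambda^T (A x - b)
Stationarity (grad_x L = 0): Q x + c + A^T lambda = 0.
Primal feasibility: A x = b.

This gives the KKT block system:
  [ Q   A^T ] [ x     ]   [-c ]
  [ A    0  ] [ lambda ] = [ b ]

Solving the linear system:
  x*      = (2.275, 2.5875)
  lambda* = (-6.5375)
  f(x*)   = 50.2438

x* = (2.275, 2.5875), lambda* = (-6.5375)


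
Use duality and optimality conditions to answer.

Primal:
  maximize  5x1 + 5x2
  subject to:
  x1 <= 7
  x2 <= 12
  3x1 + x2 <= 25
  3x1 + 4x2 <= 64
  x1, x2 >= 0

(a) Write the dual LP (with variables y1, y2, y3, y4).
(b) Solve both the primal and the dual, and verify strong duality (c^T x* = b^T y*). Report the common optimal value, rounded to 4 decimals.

The standard primal-dual pair for 'max c^T x s.t. A x <= b, x >= 0' is:
  Dual:  min b^T y  s.t.  A^T y >= c,  y >= 0.

So the dual LP is:
  minimize  7y1 + 12y2 + 25y3 + 64y4
  subject to:
    y1 + 3y3 + 3y4 >= 5
    y2 + y3 + 4y4 >= 5
    y1, y2, y3, y4 >= 0

Solving the primal: x* = (4.3333, 12).
  primal value c^T x* = 81.6667.
Solving the dual: y* = (0, 3.3333, 1.6667, 0).
  dual value b^T y* = 81.6667.
Strong duality: c^T x* = b^T y*. Confirmed.

81.6667


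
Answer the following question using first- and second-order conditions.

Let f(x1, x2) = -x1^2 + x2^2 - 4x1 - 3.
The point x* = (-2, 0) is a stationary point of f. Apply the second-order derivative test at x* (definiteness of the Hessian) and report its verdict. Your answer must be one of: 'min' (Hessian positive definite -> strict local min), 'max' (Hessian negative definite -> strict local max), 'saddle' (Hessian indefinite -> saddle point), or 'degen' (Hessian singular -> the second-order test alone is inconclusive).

Compute the Hessian H = grad^2 f:
  H = [[-2, 0], [0, 2]]
Verify stationarity: grad f(x*) = H x* + g = (0, 0).
Eigenvalues of H: -2, 2.
Eigenvalues have mixed signs, so H is indefinite -> x* is a saddle point.

saddle


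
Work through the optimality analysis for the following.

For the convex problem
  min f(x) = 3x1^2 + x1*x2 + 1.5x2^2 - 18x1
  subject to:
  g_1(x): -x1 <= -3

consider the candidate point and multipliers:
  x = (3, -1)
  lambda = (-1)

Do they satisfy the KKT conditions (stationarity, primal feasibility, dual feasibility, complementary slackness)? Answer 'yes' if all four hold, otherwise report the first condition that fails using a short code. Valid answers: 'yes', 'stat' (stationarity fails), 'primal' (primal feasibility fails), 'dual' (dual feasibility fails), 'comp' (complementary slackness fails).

Gradient of f: grad f(x) = Q x + c = (-1, 0)
Constraint values g_i(x) = a_i^T x - b_i:
  g_1((3, -1)) = 0
Stationarity residual: grad f(x) + sum_i lambda_i a_i = (0, 0)
  -> stationarity OK
Primal feasibility (all g_i <= 0): OK
Dual feasibility (all lambda_i >= 0): FAILS
Complementary slackness (lambda_i * g_i(x) = 0 for all i): OK

Verdict: the first failing condition is dual_feasibility -> dual.

dual


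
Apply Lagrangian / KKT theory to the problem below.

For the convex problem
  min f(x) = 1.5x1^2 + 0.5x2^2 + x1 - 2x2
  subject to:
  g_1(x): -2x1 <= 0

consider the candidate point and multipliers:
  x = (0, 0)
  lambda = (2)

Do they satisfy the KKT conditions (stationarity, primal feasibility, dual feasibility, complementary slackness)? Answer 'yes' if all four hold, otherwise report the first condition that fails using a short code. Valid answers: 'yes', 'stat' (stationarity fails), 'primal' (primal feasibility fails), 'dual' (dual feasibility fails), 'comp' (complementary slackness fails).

Gradient of f: grad f(x) = Q x + c = (1, -2)
Constraint values g_i(x) = a_i^T x - b_i:
  g_1((0, 0)) = 0
Stationarity residual: grad f(x) + sum_i lambda_i a_i = (-3, -2)
  -> stationarity FAILS
Primal feasibility (all g_i <= 0): OK
Dual feasibility (all lambda_i >= 0): OK
Complementary slackness (lambda_i * g_i(x) = 0 for all i): OK

Verdict: the first failing condition is stationarity -> stat.

stat
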